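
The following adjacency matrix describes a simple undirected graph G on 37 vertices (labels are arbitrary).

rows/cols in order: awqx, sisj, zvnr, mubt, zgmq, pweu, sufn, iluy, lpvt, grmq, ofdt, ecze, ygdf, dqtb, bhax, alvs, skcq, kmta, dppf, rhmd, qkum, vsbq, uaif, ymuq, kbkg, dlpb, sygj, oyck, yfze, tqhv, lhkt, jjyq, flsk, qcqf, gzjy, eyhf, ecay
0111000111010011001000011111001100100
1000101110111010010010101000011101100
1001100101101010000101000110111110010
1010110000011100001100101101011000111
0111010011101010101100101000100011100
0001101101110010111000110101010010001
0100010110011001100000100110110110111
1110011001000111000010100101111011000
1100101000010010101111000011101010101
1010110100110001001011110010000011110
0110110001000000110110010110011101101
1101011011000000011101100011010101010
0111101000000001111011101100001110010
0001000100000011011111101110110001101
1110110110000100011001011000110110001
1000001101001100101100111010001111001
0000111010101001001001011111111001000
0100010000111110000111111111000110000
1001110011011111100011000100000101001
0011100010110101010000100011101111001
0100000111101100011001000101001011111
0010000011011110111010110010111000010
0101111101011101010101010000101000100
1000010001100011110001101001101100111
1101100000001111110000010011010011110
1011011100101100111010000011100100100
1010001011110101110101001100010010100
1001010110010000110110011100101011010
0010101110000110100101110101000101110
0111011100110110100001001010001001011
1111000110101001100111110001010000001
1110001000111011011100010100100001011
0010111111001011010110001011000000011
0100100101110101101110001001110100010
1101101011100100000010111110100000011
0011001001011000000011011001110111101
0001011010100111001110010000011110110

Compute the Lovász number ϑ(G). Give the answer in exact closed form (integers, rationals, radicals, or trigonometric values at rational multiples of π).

Vertex lpvt has 18 neighbors: awqx, sisj, zgmq, sufn, ecze, bhax, skcq, dppf, rhmd, qkum, vsbq, sygj, oyck, yfze, lhkt, flsk, gzjy, ecay.
N(jjyq) = {awqx, sisj, zvnr, sufn, ofdt, ecze, ygdf, bhax, alvs, kmta, dppf, rhmd, ymuq, dlpb, yfze, qcqf, eyhf, ecay}, |N(jjyq)| = 18.
deg(tqhv) = 18; N(tqhv) = {sisj, zvnr, mubt, pweu, sufn, iluy, ofdt, ecze, dqtb, bhax, skcq, vsbq, kbkg, sygj, lhkt, qcqf, eyhf, ecay}.
deg(zgmq) = 18; N(zgmq) = {sisj, zvnr, mubt, pweu, lpvt, grmq, ofdt, ygdf, bhax, skcq, dppf, rhmd, uaif, kbkg, yfze, flsk, qcqf, gzjy}.
deg(v) = 18 for all v (|V|=37); SR(37,18,8,9) — a Paley graph.
spec(A) ≈ [18.0, 2.54138, -3.54138] (distinct, 5 d.p.).
With N=37: ϑ(G) = 37·(-(-sqrt(37)/2 - 1/2))/(18−(-sqrt(37)/2 - 1/2)) = sqrt(37).
ϑ(G) ≈ 6.08276.

sqrt(37)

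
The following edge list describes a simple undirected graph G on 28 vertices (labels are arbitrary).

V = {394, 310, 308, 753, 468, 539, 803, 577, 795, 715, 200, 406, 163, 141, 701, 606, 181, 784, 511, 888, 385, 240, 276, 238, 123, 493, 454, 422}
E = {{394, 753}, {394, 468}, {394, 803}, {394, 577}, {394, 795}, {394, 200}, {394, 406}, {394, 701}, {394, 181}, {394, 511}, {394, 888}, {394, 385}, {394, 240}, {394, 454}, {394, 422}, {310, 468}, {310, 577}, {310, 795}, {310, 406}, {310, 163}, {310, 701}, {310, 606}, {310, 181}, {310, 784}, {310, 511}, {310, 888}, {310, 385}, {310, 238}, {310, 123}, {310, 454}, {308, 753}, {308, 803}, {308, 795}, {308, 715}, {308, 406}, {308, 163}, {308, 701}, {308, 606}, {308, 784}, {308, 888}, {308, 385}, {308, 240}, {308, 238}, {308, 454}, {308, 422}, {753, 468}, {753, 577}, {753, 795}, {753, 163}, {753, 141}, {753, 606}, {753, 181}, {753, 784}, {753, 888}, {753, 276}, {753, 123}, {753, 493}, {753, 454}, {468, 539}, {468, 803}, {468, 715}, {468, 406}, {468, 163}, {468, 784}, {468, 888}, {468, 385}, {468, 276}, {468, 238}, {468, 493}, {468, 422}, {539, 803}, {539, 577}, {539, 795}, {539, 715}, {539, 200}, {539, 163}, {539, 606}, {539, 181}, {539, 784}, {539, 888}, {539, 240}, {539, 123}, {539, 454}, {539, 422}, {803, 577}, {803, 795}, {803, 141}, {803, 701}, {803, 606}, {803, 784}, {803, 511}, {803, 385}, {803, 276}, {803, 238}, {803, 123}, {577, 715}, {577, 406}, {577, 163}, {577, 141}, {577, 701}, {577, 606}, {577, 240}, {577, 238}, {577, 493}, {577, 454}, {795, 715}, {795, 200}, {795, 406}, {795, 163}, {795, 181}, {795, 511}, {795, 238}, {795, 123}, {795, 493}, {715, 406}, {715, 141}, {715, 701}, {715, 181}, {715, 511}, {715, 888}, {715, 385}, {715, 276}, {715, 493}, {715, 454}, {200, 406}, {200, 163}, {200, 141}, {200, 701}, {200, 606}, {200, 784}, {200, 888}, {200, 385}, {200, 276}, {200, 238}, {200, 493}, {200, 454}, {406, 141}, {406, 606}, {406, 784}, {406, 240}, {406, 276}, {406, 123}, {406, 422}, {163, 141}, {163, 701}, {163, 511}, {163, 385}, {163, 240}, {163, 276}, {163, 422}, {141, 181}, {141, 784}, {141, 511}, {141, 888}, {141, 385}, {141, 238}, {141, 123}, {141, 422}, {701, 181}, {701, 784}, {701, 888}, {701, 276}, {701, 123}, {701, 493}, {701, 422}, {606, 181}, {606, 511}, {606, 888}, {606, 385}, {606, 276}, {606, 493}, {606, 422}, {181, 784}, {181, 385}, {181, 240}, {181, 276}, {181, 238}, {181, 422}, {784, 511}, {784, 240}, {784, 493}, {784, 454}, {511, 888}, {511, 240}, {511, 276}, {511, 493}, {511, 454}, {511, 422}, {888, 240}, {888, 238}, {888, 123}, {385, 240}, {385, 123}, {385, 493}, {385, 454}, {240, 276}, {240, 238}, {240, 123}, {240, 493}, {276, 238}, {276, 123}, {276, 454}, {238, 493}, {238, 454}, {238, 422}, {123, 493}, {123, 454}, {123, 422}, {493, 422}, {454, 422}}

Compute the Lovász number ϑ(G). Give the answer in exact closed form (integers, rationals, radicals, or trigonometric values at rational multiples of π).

N(606) = {310, 308, 753, 539, 803, 577, 200, 406, 181, 511, 888, 385, 276, 493, 422}, |N(606)| = 15.
Vertex 454 has 15 neighbors: 394, 310, 308, 753, 539, 577, 715, 200, 784, 511, 385, 276, 238, 123, 422.
deg(468) = 15; N(468) = {394, 310, 753, 539, 803, 715, 406, 163, 784, 888, 385, 276, 238, 493, 422}.
deg(141) = 15; N(141) = {753, 803, 577, 715, 200, 406, 163, 181, 784, 511, 888, 385, 238, 123, 422}.
28-vertex 15-regular graph: Kneser-type, 2-subsets of [8].
spec(A) ≈ [15.0, 1.0, -5.0] (distinct, 6 d.p.).
With N=28: ϑ(G) = 28·(-1*(-5))/(15−(-5)) = 7.
= 7.000000… (decimal).

7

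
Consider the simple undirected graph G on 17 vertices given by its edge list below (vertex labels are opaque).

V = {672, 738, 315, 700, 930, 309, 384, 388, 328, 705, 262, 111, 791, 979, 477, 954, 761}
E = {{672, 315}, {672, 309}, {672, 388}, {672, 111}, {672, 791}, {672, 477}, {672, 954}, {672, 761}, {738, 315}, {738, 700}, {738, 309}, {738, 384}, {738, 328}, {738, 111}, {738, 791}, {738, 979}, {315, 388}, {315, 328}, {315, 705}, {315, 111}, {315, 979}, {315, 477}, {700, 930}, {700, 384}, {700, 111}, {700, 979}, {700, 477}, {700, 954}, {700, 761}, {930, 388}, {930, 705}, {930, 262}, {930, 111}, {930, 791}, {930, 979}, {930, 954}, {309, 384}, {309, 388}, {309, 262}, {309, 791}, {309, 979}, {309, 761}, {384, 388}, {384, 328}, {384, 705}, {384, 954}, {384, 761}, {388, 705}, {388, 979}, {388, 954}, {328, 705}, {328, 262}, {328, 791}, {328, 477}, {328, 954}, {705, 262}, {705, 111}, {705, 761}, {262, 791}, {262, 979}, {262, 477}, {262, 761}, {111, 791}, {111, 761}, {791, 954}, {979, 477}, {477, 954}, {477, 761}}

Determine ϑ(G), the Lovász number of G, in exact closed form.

sqrt(17)

deg(309) = 8; N(309) = {672, 738, 384, 388, 262, 791, 979, 761}.
Vertex 672 has 8 neighbors: 315, 309, 388, 111, 791, 477, 954, 761.
N(315) = {672, 738, 388, 328, 705, 111, 979, 477}, |N(315)| = 8.
deg(761) = 8; N(761) = {672, 700, 309, 384, 705, 262, 111, 477}.
Regular of degree 8 on 17 vertices: strongly regular (17,8,3,4).
A has 3 distinct eigenvalues ≈ [8.0, 1.56155, -2.56155].
With N=17: ϑ(G) = 17·(-(-sqrt(17)/2 - 1/2))/(8−(-sqrt(17)/2 - 1/2)) = sqrt(17).
= 4.12311… (decimal).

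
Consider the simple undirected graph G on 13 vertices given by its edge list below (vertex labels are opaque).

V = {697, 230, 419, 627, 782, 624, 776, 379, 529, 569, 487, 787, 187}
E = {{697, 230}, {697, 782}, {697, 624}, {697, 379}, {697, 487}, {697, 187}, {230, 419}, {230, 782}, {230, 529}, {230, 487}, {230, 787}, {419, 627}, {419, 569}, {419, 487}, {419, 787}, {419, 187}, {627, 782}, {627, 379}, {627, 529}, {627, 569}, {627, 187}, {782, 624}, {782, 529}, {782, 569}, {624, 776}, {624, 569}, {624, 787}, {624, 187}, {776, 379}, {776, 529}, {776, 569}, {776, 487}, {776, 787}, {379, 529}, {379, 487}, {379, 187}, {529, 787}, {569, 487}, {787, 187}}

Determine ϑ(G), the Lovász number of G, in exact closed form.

deg(627) = 6; N(627) = {419, 782, 379, 529, 569, 187}.
deg(776) = 6; N(776) = {624, 379, 529, 569, 487, 787}.
N(379) = {697, 627, 776, 529, 487, 187}, |N(379)| = 6.
deg(487) = 6; N(487) = {697, 230, 419, 776, 379, 569}.
6-regular, N=13; Paley(13): SR with (k,λ,μ)=(6,2,3).
The 3 distinct eigenvalues: [6.0, 1.3028, -2.3028].
With N=13: ϑ(G) = 13·(-(-sqrt(13)/2 - 1/2))/(6−(-sqrt(13)/2 - 1/2)) = sqrt(13).
= 3.60555… (decimal).

sqrt(13)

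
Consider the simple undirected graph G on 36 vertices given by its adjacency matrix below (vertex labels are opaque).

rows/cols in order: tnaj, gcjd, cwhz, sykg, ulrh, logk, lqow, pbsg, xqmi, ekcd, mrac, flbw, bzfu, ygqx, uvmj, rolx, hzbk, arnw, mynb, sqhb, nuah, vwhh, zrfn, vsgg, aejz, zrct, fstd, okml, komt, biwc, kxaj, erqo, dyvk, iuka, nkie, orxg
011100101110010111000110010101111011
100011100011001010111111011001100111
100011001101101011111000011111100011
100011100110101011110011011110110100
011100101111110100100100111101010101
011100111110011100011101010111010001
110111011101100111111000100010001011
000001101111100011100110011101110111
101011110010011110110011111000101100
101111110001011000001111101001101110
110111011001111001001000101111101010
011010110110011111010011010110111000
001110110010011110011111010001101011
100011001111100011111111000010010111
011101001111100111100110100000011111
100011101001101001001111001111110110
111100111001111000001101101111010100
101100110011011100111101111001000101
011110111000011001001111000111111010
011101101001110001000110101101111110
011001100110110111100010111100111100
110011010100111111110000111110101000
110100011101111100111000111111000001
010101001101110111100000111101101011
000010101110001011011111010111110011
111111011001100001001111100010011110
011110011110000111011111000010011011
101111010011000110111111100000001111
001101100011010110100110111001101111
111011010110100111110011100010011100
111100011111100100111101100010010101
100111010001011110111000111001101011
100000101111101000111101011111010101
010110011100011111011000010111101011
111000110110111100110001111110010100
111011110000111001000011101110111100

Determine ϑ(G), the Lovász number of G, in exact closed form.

Vertex uvmj has 21 neighbors: gcjd, cwhz, sykg, logk, xqmi, ekcd, mrac, flbw, bzfu, rolx, hzbk, arnw, mynb, vwhh, zrfn, aejz, erqo, dyvk, iuka, nkie, orxg.
Vertex ekcd has 21 neighbors: tnaj, cwhz, sykg, ulrh, logk, lqow, pbsg, flbw, ygqx, uvmj, nuah, vwhh, zrfn, vsgg, aejz, fstd, biwc, kxaj, dyvk, iuka, nkie.
deg(ulrh) = 21; N(ulrh) = {gcjd, cwhz, sykg, lqow, xqmi, ekcd, mrac, flbw, bzfu, ygqx, rolx, mynb, vwhh, aejz, zrct, fstd, okml, biwc, erqo, iuka, orxg}.
Vertex pbsg has 21 neighbors: logk, lqow, xqmi, ekcd, mrac, flbw, bzfu, hzbk, arnw, mynb, vwhh, zrfn, zrct, fstd, okml, biwc, kxaj, erqo, iuka, nkie, orxg.
G on 36 vertices is 21-regular; Kneser-type, 2-subsets of [9].
The 3 distinct eigenvalues: [21.0, 1.0, -6.0].
ϑ = −N·λ_min/(λ_max−λ_min) = −36·(-6)/(21−(-6)) = 8.
ϑ(G) ≈ 8.000000000.

8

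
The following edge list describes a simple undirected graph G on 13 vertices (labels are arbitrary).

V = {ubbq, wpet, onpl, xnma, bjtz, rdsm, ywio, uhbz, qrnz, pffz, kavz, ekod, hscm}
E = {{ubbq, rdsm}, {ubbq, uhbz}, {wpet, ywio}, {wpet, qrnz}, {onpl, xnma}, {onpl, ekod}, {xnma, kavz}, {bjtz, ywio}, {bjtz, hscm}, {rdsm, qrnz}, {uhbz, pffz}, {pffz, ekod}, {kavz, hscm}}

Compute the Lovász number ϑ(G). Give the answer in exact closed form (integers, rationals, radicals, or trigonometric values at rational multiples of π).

13*cos(pi/13)/(cos(pi/13) + 1)

Vertex wpet has 2 neighbors: ywio, qrnz.
N(ywio) = {wpet, bjtz}, |N(ywio)| = 2.
deg(bjtz) = 2; N(bjtz) = {ywio, hscm}.
N(hscm) = {bjtz, kavz}, |N(hscm)| = 2.
2-regular, N=13; a single 13-cycle (edge-transitive).
The 7 distinct eigenvalues: [2.0, 1.77091, 1.13613, 0.24107, -0.70921, -1.49702, -1.94188].
ϑ = −N·λ_min/(λ_max−λ_min) = −13·(-2*cos(pi/13))/(2−(-2*cos(pi/13))) = 13*cos(pi/13)/(cos(pi/13) + 1).
≈ 6.40416856 (to 8 d.p.).
α=6, χ(Ḡ)=7; ϑ=13*cos(pi/13)/(cos(pi/13) + 1) lies between (both strict).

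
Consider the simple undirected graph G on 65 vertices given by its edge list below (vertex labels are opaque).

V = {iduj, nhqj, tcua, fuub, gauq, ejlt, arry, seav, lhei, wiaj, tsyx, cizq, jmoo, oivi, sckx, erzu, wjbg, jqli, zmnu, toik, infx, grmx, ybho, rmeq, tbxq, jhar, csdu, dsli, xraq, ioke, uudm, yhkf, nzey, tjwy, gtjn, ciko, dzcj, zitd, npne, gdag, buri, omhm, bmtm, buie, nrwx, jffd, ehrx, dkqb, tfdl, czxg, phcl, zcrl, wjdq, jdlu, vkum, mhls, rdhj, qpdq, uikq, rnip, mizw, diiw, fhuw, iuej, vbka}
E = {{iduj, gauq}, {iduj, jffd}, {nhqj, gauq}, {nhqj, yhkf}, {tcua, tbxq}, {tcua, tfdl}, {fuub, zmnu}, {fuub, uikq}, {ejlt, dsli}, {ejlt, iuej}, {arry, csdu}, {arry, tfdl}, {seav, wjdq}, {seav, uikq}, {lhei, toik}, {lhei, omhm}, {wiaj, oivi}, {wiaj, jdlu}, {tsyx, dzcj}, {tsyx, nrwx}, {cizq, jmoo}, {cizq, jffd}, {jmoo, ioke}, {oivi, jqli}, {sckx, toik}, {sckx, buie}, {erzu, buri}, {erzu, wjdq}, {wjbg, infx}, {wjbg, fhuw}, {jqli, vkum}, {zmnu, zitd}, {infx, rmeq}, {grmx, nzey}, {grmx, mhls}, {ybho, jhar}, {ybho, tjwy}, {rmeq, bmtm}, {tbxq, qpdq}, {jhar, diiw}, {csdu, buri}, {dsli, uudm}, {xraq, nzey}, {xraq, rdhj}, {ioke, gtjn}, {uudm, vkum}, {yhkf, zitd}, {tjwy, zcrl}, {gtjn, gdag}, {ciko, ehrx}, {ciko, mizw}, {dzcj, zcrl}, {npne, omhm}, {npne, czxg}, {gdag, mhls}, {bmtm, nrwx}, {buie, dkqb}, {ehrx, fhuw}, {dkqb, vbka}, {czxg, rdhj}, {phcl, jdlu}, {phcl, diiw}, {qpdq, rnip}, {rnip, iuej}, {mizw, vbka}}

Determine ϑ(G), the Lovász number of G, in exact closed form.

65*cos(pi/65)/(cos(pi/65) + 1)

Vertex jdlu has 2 neighbors: wiaj, phcl.
N(jffd) = {iduj, cizq}, |N(jffd)| = 2.
deg(iduj) = 2; N(iduj) = {gauq, jffd}.
deg(mhls) = 2; N(mhls) = {grmx, gdag}.
Every vertex has degree 2 (N=65); connected 2-regular on 65 ⇒ C_{65}.
The 33 distinct eigenvalues: [2.0, 1.991, 1.963, 1.916, 1.852, 1.771, 1.673, 1.559, 1.431, 1.29, 1.136, 0.972, 0.799, 0.618, 0.432, 0.241, 0.048, -0.145, -0.337, -0.525, -0.709, -0.886, -1.055, -1.214, -1.362, -1.497, -1.618, -1.724, -1.814, -1.887, -1.942, -1.979, -1.998].
With N=65: ϑ(G) = 65·(-(-1)*2*cos(pi/65))/(2−(-2*cos(pi/65))) = 65*cos(pi/65)/(cos(pi/65) + 1).
= 32.4810… (decimal).
Check 32 ≤ 65*cos(pi/65)/(cos(pi/65) + 1) ≤ 33: both strict.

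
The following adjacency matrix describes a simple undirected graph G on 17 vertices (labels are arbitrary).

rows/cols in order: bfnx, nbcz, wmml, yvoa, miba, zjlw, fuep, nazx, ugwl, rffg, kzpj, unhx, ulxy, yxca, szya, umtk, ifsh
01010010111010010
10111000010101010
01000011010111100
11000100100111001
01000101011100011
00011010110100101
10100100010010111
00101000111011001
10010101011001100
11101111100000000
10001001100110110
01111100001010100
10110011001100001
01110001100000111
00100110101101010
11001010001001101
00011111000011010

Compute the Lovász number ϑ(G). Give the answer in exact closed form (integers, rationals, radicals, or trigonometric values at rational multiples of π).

deg(ugwl) = 8; N(ugwl) = {bfnx, yvoa, zjlw, nazx, rffg, kzpj, yxca, szya}.
deg(wmml) = 8; N(wmml) = {nbcz, fuep, nazx, rffg, unhx, ulxy, yxca, szya}.
deg(rffg) = 8; N(rffg) = {bfnx, nbcz, wmml, miba, zjlw, fuep, nazx, ugwl}.
deg(yxca) = 8; N(yxca) = {nbcz, wmml, yvoa, nazx, ugwl, szya, umtk, ifsh}.
Regular of degree 8 on 17 vertices: strongly regular (17,8,3,4).
The 3 distinct eigenvalues: [8.0, 1.5616, -2.5616].
Lovász: ϑ = −17(-sqrt(17)/2 - 1/2)/(8+-(-sqrt(17)/2 - 1/2)) = sqrt(17).
≈ 4.1231 (to 4 d.p.).

sqrt(17)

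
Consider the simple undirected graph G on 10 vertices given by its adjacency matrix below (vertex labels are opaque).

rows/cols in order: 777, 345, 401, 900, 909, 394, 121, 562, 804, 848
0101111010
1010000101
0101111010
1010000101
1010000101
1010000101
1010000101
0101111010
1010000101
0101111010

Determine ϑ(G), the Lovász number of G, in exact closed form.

deg(121) = 4; N(121) = {777, 401, 562, 848}.
N(804) = {777, 401, 562, 848}, |N(804)| = 4.
N(900) = {777, 401, 562, 848}, |N(900)| = 4.
N(848) = {345, 900, 909, 394, 121, 804}, |N(848)| = 6.
G = K_{6,4}: α = 6 = χ(Ḡ), so ϑ = 6.
= 6.00000… (decimal).
Check 6 ≤ 6 ≤ 6: collapsed.

6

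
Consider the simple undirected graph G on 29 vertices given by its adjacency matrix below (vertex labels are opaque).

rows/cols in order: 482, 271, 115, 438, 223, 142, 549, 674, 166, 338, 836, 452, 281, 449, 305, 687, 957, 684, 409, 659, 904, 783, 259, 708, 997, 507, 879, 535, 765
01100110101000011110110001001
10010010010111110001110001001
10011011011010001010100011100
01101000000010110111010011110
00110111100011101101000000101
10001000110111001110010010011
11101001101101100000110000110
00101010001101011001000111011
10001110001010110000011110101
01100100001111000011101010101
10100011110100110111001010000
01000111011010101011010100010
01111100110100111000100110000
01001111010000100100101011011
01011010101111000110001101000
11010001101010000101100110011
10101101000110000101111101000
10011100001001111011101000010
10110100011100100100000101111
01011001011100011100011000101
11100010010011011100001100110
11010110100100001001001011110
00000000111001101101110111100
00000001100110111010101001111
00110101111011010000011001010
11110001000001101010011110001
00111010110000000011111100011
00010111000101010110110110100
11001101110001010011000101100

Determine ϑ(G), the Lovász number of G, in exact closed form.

N(409) = {482, 115, 438, 142, 338, 836, 452, 305, 684, 708, 507, 879, 535, 765}, |N(409)| = 14.
N(904) = {482, 271, 115, 549, 338, 281, 449, 687, 957, 684, 259, 708, 879, 535}, |N(904)| = 14.
Vertex 166 has 14 neighbors: 482, 223, 142, 549, 836, 281, 305, 687, 783, 259, 708, 997, 879, 765.
N(281) = {271, 115, 438, 223, 142, 166, 338, 452, 305, 687, 957, 904, 708, 997}, |N(281)| = 14.
Every vertex has degree 14 (N=29); Paley(29): SR with (k,λ,μ)=(14,6,7).
Distinct eigenvalues (to 6 d.p.): [14.0, 2.192582, -3.192582].
λ_max=14, λ_min=-sqrt(29)/2 - 1/2; ϑ = −29·λ_min/(λ_max−λ_min) = sqrt(29).
= 5.38516… (decimal).

sqrt(29)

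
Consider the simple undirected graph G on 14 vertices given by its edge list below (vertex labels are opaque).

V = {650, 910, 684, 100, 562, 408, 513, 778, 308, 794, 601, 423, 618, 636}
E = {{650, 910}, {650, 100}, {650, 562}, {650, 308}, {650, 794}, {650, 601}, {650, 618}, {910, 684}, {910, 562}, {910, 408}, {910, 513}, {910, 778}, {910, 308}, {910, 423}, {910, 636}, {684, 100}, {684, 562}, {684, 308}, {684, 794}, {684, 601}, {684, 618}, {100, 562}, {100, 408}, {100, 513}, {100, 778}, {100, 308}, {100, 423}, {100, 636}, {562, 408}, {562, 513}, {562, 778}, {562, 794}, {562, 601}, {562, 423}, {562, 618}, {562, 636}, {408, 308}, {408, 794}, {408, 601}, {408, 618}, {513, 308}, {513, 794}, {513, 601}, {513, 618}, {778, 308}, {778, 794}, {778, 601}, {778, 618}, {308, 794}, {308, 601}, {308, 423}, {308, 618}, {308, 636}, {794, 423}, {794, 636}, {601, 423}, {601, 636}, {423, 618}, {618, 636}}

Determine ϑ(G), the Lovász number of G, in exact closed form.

deg(618) = 9; N(618) = {650, 684, 562, 408, 513, 778, 308, 423, 636}.
N(100) = {650, 684, 562, 408, 513, 778, 308, 423, 636}, |N(100)| = 9.
deg(562) = 12; N(562) = {650, 910, 684, 100, 408, 513, 778, 794, 601, 423, 618, 636}.
N(794) = {650, 684, 562, 408, 513, 778, 308, 423, 636}, |N(794)| = 9.
3 parts of sizes [7, 5, 2]; α(G) = 7 = ϑ (perfect).
= 7.000000… (decimal).
Lovász sandwich 7 ≤ 7 ≤ 7: collapsed.

7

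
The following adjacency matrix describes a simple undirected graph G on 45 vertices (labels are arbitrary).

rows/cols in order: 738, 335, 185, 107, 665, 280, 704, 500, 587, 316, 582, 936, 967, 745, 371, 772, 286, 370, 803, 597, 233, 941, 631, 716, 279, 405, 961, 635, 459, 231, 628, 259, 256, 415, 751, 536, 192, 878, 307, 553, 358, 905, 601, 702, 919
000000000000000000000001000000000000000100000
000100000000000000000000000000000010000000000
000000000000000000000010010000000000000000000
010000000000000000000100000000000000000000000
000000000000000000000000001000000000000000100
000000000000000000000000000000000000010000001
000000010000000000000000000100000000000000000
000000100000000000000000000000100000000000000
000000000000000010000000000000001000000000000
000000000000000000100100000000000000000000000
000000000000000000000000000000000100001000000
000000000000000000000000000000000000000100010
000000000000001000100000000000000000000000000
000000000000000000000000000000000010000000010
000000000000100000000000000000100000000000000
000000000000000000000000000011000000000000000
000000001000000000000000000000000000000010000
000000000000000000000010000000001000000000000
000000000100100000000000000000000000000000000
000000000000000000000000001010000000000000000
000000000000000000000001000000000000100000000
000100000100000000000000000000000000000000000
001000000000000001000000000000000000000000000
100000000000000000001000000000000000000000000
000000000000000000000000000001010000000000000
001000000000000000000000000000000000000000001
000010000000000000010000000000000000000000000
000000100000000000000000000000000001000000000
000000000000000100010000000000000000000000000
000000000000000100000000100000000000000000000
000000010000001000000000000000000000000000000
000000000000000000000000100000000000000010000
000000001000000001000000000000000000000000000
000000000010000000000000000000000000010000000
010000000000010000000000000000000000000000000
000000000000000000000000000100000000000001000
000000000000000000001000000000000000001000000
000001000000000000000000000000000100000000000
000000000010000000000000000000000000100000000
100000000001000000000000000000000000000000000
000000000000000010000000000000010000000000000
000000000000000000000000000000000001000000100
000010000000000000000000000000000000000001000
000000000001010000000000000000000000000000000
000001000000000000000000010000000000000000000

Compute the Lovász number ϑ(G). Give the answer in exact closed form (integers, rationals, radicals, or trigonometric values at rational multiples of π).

deg(415) = 2; N(415) = {582, 878}.
deg(286) = 2; N(286) = {587, 358}.
Vertex 635 has 2 neighbors: 704, 536.
N(702) = {936, 745}, |N(702)| = 2.
G on 45 vertices is 2-regular; a single 45-cycle (edge-transitive).
Distinct eigenvalues (to 3 d.p.): [2.0, 1.981, 1.923, 1.827, 1.696, 1.532, 1.338, 1.118, 0.877, 0.618, 0.347, 0.07, -0.209, -0.484, -0.749, -1.0, -1.231, -1.439, -1.618, -1.766, -1.879, -1.956, -1.995].
Lovász (edge-transitive): ϑ = −45·(-2*cos(pi/45))/((2)−(-2*cos(pi/45))) = 45*cos(pi/45)/(cos(pi/45) + 1).
≈ 22.4726 (to 4 d.p.).
α=22, χ(Ḡ)=23; ϑ=45*cos(pi/45)/(cos(pi/45) + 1) lies between (both strict).

45*cos(pi/45)/(cos(pi/45) + 1)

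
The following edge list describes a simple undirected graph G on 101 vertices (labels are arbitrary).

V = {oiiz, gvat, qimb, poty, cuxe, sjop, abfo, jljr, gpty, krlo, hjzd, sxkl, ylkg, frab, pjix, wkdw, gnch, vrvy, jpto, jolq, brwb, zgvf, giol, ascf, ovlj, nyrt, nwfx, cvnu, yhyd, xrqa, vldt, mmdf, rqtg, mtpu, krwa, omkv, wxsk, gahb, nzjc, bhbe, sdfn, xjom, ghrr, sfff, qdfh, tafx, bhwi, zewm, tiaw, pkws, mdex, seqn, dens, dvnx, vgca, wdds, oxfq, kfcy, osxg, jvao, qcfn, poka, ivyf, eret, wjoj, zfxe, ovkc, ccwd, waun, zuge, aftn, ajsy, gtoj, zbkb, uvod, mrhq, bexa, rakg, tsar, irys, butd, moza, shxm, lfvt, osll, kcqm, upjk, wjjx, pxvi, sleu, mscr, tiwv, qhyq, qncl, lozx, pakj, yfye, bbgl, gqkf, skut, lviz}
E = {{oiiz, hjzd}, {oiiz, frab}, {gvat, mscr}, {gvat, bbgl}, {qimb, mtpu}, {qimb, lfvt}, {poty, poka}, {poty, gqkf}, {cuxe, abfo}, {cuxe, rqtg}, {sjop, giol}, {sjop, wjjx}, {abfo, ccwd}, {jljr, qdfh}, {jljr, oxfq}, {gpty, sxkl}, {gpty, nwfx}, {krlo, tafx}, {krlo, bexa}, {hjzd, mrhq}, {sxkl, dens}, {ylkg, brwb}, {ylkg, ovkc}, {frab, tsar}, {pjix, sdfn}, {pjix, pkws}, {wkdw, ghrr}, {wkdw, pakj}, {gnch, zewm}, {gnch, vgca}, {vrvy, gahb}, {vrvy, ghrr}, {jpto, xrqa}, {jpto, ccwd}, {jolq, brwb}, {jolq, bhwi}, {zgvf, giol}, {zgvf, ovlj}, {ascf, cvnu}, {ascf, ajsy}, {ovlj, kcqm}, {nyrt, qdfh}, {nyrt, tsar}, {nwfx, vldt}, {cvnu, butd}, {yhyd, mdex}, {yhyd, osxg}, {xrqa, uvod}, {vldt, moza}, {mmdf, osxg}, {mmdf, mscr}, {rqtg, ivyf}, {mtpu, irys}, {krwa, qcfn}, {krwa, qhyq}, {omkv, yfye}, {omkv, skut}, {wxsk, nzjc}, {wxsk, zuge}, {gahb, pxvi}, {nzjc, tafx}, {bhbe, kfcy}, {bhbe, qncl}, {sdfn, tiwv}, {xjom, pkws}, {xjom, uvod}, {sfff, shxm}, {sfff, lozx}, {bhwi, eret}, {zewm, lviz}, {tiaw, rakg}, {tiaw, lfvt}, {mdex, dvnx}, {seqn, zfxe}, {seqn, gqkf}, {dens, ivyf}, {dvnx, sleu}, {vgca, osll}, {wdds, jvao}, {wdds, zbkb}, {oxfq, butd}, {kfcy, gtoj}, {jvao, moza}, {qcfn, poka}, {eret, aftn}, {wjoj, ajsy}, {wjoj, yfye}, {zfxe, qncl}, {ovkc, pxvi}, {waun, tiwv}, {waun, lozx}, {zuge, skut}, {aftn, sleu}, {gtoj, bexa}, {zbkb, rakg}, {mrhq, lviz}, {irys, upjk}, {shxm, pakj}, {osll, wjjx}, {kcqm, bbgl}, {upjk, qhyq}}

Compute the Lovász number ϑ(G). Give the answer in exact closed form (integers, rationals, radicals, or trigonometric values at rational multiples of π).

Vertex mtpu has 2 neighbors: qimb, irys.
N(ovlj) = {zgvf, kcqm}, |N(ovlj)| = 2.
deg(mdex) = 2; N(mdex) = {yhyd, dvnx}.
N(eret) = {bhwi, aftn}, |N(eret)| = 2.
101-vertex 2-regular graph: a single 101-cycle (edge-transitive).
A has 51 distinct eigenvalues ≈ [2.0, 1.996131, 1.98454, 1.96527, 1.938398, 1.904026, 1.862288, 1.813345, 1.757387, 1.694629, 1.625316, 1.549714, 1.468117, 1.38084, 1.288221, 1.190618, 1.088408, 0.981988, 0.871769, 0.758177, 0.641652, 0.522644, 0.401614, 0.279031, 0.155368, 0.031104, -0.093281, -0.217304, -0.340487, -0.462353, -0.582429, -0.700253, -0.815367, -0.927327, -1.035699, -1.140065, -1.240019, -1.335176, -1.425168, -1.509646, -1.588283, -1.660776, -1.726843, -1.78623, -1.838706, -1.884069, -1.922142, -1.952779, -1.975861, -1.991299, -1.999033].
Lovász (edge-transitive): ϑ = −101·(-2*cos(pi/101))/((2)−(-2*cos(pi/101))) = 101*cos(pi/101)/(cos(pi/101) + 1).
ϑ(G) ≈ 50.4878.
α=50, χ(Ḡ)=51; ϑ=101*cos(pi/101)/(cos(pi/101) + 1) lies between (both strict).

101*cos(pi/101)/(cos(pi/101) + 1)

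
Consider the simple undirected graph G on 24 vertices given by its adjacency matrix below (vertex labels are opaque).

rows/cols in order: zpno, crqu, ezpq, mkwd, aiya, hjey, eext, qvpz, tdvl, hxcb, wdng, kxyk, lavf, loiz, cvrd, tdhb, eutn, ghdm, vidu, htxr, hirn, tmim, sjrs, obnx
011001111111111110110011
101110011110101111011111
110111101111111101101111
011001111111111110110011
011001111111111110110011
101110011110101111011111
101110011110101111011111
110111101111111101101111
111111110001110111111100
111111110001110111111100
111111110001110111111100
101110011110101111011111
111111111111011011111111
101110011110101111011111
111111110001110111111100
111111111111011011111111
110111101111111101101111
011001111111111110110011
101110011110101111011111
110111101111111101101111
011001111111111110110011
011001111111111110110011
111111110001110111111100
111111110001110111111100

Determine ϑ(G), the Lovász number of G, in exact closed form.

N(zpno) = {crqu, ezpq, hjey, eext, qvpz, tdvl, hxcb, wdng, kxyk, lavf, loiz, cvrd, tdhb, eutn, vidu, htxr, sjrs, obnx}, |N(zpno)| = 18.
Vertex ezpq has 20 neighbors: zpno, crqu, mkwd, aiya, hjey, eext, tdvl, hxcb, wdng, kxyk, lavf, loiz, cvrd, tdhb, ghdm, vidu, hirn, tmim, sjrs, obnx.
deg(loiz) = 18; N(loiz) = {zpno, ezpq, mkwd, aiya, qvpz, tdvl, hxcb, wdng, lavf, cvrd, tdhb, eutn, ghdm, htxr, hirn, tmim, sjrs, obnx}.
N(hirn) = {crqu, ezpq, hjey, eext, qvpz, tdvl, hxcb, wdng, kxyk, lavf, loiz, cvrd, tdhb, eutn, vidu, htxr, sjrs, obnx}, |N(hirn)| = 18.
G = K_{6,6,6,4,2}: α = 6 = χ(Ḡ), so ϑ = 6.
≈ 6.0000000 (to 7 d.p.).
α=6, χ(Ḡ)=6; ϑ=6 lies between (collapsed).

6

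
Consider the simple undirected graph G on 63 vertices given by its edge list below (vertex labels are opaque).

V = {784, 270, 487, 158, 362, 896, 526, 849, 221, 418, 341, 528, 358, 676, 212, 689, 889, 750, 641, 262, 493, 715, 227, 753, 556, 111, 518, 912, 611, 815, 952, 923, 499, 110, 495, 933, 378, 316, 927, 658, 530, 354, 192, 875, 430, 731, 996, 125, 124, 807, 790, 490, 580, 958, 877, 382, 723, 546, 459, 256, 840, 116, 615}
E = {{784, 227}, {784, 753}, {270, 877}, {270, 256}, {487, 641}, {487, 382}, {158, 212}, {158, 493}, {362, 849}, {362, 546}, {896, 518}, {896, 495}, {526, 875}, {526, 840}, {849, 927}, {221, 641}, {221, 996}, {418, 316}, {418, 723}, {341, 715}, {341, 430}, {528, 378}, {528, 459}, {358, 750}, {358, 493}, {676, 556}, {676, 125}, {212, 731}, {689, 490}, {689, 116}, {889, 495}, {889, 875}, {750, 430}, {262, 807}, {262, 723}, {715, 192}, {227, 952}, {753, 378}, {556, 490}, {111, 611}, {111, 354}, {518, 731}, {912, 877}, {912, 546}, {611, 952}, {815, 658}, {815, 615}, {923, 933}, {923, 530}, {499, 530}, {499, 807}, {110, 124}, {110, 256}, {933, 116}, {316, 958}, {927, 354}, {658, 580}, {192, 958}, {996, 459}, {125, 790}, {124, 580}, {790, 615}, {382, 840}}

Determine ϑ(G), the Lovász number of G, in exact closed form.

deg(256) = 2; N(256) = {270, 110}.
N(896) = {518, 495}, |N(896)| = 2.
N(221) = {641, 996}, |N(221)| = 2.
N(580) = {658, 124}, |N(580)| = 2.
Regular of degree 2 on 63 vertices: the odd cycle C_{63}.
A has 32 distinct eigenvalues ≈ [2.0, 1.9901, 1.9603, 1.9111, 1.843, 1.7564, 1.6525, 1.5321, 1.3965, 1.247, 1.0851, 0.9124, 0.7307, 0.5417, 0.3473, 0.1495, -0.0499, -0.2487, -0.445, -0.637, -0.8226, -1.0, -1.1675, -1.3234, -1.4661, -1.5943, -1.7066, -1.8019, -1.8794, -1.9382, -1.9777, -1.9975].
Lovász: ϑ = −63(-2*cos(pi/63))/(2+-(-1)*2*cos(pi/63)) = 63*cos(pi/63)/(cos(pi/63) + 1).
≈ 31.480409 (to 6 d.p.).
Sandwich: α(G)=31 ≤ ϑ(G)=63*cos(pi/63)/(cos(pi/63) + 1) ≤ χ(Ḡ)=32 (both strict).

63*cos(pi/63)/(cos(pi/63) + 1)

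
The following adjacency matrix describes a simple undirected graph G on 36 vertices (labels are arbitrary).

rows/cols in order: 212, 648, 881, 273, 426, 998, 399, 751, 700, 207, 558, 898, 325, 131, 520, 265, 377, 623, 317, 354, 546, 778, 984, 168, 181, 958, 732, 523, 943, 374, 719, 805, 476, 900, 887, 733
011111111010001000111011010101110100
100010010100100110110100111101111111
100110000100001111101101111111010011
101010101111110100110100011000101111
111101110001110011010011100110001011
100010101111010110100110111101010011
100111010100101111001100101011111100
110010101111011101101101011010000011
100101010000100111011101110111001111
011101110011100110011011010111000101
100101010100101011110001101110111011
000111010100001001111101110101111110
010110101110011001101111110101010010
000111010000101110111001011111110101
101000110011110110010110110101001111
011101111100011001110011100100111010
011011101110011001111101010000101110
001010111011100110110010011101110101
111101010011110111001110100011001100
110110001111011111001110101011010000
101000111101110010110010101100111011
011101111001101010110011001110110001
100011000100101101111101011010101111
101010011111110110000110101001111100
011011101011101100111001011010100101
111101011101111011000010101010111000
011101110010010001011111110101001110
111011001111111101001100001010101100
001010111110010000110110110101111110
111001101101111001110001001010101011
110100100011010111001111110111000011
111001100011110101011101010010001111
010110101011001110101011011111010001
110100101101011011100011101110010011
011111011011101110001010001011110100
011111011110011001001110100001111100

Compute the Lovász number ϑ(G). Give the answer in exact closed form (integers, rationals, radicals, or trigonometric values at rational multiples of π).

deg(546) = 21; N(546) = {212, 881, 399, 751, 700, 207, 898, 325, 131, 377, 317, 354, 984, 181, 732, 523, 719, 805, 476, 887, 733}.
deg(887) = 21; N(887) = {648, 881, 273, 426, 998, 751, 700, 558, 898, 325, 520, 265, 377, 546, 984, 732, 943, 374, 719, 805, 900}.
deg(623) = 21; N(623) = {881, 426, 399, 751, 700, 558, 898, 325, 265, 377, 317, 354, 984, 958, 732, 523, 374, 719, 805, 900, 733}.
deg(131) = 21; N(131) = {273, 426, 998, 751, 325, 520, 265, 377, 317, 354, 546, 168, 958, 732, 523, 943, 374, 719, 805, 900, 733}.
Regular of degree 21 on 36 vertices: Kneser-type, 2-subsets of [9].
spec(A) ≈ [21.0, 1.0, -6.0] (distinct, 4 d.p.).
ϑ = −N·λ_min/(λ_max−λ_min) = −36·(-6)/(21−(-6)) = 8.
Numerically 8.00000000.

8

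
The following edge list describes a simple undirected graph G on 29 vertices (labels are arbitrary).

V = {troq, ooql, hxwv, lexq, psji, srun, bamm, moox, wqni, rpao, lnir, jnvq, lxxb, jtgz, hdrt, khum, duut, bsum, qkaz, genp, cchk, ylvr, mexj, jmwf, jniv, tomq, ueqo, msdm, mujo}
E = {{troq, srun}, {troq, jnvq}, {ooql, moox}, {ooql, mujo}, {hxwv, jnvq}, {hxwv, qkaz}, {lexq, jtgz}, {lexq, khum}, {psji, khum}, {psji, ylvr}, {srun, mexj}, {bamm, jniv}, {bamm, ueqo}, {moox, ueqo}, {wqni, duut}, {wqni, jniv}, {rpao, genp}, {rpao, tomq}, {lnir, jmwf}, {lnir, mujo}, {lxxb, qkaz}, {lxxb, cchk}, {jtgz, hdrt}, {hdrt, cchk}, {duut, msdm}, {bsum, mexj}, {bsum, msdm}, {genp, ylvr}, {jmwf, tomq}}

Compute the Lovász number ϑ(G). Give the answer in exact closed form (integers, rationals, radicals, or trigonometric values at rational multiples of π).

29*cos(pi/29)/(cos(pi/29) + 1)

deg(qkaz) = 2; N(qkaz) = {hxwv, lxxb}.
N(khum) = {lexq, psji}, |N(khum)| = 2.
N(moox) = {ooql, ueqo}, |N(moox)| = 2.
deg(troq) = 2; N(troq) = {srun, jnvq}.
Regular of degree 2 on 29 vertices: the odd cycle C_{29}.
The 15 distinct eigenvalues: [2.0, 1.95324, 1.81515, 1.59219, 1.29477, 0.93682, 0.53506, 0.10828, -0.32356, -0.74028, -1.12237, -1.45199, -1.71371, -1.89531, -1.98828].
ϑ = −N·λ_min/(λ_max−λ_min) = −29·(-2*cos(pi/29))/(2−(-2*cos(pi/29))) = 29*cos(pi/29)/(cos(pi/29) + 1).
ϑ(G) ≈ 14.457375255.
Check 14 ≤ 29*cos(pi/29)/(cos(pi/29) + 1) ≤ 15: both strict.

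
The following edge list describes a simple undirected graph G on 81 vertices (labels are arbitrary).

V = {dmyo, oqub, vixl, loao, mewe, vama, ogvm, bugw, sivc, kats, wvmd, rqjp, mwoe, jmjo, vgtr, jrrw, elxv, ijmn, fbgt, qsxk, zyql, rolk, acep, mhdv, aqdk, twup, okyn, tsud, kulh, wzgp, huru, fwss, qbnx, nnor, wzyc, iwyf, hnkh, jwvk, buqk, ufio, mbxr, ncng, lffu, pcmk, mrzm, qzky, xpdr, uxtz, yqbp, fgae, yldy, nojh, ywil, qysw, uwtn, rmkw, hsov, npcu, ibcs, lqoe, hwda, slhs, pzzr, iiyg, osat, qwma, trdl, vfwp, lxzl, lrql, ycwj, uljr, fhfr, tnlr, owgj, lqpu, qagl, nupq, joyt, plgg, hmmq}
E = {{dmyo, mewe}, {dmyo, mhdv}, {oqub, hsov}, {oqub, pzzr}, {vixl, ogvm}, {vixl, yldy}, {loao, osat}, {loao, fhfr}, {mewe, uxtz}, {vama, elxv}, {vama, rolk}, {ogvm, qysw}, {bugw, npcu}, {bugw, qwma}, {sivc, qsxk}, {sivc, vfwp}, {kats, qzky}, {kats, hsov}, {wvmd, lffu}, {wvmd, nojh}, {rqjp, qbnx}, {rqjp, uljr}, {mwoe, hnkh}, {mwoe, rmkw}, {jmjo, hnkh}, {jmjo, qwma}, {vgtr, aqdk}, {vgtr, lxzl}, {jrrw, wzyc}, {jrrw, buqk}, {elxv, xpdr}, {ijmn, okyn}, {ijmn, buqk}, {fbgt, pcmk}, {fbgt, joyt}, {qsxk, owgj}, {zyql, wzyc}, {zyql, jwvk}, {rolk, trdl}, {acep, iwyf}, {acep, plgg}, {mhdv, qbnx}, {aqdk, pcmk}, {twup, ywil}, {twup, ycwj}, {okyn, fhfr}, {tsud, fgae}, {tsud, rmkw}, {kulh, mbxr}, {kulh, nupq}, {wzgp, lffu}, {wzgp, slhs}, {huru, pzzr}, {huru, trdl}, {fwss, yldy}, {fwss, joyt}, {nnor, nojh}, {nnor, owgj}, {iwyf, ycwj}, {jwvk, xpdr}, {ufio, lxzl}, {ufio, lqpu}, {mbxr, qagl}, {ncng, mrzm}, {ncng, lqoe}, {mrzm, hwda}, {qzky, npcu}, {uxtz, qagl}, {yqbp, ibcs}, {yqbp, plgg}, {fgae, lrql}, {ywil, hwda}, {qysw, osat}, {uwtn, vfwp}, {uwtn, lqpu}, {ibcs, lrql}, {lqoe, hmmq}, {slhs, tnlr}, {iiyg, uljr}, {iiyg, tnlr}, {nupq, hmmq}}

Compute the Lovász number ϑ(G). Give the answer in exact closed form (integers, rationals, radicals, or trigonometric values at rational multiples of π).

81*cos(pi/81)/(cos(pi/81) + 1)

N(lqpu) = {ufio, uwtn}, |N(lqpu)| = 2.
deg(rolk) = 2; N(rolk) = {vama, trdl}.
deg(hnkh) = 2; N(hnkh) = {mwoe, jmjo}.
N(jwvk) = {zyql, xpdr}, |N(jwvk)| = 2.
Regular of degree 2 on 81 vertices: a single 81-cycle (edge-transitive).
A has 41 distinct eigenvalues ≈ [2.0, 1.994, 1.976, 1.9461, 1.9045, 1.8514, 1.7873, 1.7123, 1.6271, 1.5321, 1.4279, 1.315, 1.1943, 1.0664, 0.9321, 0.7922, 0.6475, 0.4989, 0.3473, 0.1936, 0.0388, -0.1163, -0.2707, -0.4234, -0.5736, -0.7204, -0.8628, -1.0, -1.1312, -1.2556, -1.3725, -1.4811, -1.5808, -1.671, -1.7511, -1.8207, -1.8794, -1.9267, -1.9625, -1.9865, -1.9985].
−81·(-2*cos(pi/81)) / ((2)−(-2*cos(pi/81))) = 81*cos(pi/81)/(cos(pi/81) + 1) = ϑ(G).
Numerically 40.48477.
α=40, χ(Ḡ)=41; ϑ=81*cos(pi/81)/(cos(pi/81) + 1) lies between (both strict).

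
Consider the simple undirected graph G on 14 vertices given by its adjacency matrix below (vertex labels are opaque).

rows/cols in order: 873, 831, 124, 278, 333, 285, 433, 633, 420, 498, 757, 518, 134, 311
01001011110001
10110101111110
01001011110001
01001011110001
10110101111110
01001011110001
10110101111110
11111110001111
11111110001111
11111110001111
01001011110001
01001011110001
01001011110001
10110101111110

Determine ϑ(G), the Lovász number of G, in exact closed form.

7

N(278) = {831, 333, 433, 633, 420, 498, 311}, |N(278)| = 7.
N(420) = {873, 831, 124, 278, 333, 285, 433, 757, 518, 134, 311}, |N(420)| = 11.
N(498) = {873, 831, 124, 278, 333, 285, 433, 757, 518, 134, 311}, |N(498)| = 11.
Vertex 518 has 7 neighbors: 831, 333, 433, 633, 420, 498, 311.
Complete multipartite on [7, 4, 3]: sandwich collapses at ϑ=7.
= 7.000000… (decimal).
Check 7 ≤ 7 ≤ 7: collapsed.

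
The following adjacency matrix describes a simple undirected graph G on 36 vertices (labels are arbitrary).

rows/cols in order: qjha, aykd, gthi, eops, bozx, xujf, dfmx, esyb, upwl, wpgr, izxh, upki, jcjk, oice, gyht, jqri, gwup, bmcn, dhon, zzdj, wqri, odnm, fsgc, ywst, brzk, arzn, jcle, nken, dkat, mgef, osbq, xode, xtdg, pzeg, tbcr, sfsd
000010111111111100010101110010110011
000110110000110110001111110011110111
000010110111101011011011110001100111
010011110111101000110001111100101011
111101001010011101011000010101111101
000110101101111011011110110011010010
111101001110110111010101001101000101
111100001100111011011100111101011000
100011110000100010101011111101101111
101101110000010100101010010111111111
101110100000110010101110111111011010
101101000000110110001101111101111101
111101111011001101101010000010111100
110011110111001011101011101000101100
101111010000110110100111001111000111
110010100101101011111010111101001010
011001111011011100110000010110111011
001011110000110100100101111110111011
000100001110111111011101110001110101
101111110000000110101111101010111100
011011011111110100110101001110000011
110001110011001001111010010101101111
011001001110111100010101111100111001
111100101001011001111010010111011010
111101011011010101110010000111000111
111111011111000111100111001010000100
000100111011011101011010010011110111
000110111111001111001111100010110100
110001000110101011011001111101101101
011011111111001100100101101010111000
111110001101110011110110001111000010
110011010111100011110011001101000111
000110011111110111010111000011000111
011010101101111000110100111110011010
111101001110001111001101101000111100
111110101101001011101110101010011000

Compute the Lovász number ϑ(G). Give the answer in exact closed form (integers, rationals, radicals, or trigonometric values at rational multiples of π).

8

Vertex jcle has 21 neighbors: eops, dfmx, esyb, upwl, izxh, upki, oice, gyht, jqri, bmcn, zzdj, wqri, fsgc, arzn, dkat, mgef, osbq, xode, pzeg, tbcr, sfsd.
deg(gwup) = 21; N(gwup) = {aykd, gthi, xujf, dfmx, esyb, upwl, izxh, upki, oice, gyht, jqri, dhon, zzdj, arzn, nken, dkat, osbq, xode, xtdg, tbcr, sfsd}.
Vertex wpgr has 21 neighbors: qjha, gthi, eops, xujf, dfmx, esyb, oice, jqri, dhon, wqri, fsgc, arzn, nken, dkat, mgef, osbq, xode, xtdg, pzeg, tbcr, sfsd.
Vertex bozx has 21 neighbors: qjha, aykd, gthi, eops, xujf, upwl, izxh, oice, gyht, jqri, bmcn, zzdj, wqri, arzn, nken, mgef, osbq, xode, xtdg, pzeg, sfsd.
21-regular, N=36; Kneser K(9,2) on C(9,2)=36 vertices.
The 3 distinct eigenvalues: [21.0, 1.0, -6.0].
λ_max=21, λ_min=-6; ϑ = −36·λ_min/(λ_max−λ_min) = 8.
ϑ(G) ≈ 8.000000000.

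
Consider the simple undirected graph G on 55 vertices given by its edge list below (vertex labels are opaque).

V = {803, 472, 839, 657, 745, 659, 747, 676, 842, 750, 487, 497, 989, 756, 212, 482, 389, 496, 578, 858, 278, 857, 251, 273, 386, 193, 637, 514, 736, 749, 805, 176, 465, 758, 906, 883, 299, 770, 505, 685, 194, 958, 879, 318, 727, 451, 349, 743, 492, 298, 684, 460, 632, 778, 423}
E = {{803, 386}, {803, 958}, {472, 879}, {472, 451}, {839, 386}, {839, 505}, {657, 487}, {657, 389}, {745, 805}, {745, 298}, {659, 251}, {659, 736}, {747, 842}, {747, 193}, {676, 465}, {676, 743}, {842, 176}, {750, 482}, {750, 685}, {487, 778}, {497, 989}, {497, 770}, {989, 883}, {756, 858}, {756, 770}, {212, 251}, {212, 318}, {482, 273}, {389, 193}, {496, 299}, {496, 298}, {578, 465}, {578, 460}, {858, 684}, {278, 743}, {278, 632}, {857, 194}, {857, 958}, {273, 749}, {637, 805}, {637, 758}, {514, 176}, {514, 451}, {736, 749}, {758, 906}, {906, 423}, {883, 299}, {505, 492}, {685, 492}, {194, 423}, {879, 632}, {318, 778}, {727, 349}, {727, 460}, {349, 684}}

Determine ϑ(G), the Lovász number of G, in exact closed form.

N(251) = {659, 212}, |N(251)| = 2.
deg(842) = 2; N(842) = {747, 176}.
Vertex 676 has 2 neighbors: 465, 743.
Vertex 749 has 2 neighbors: 273, 736.
G on 55 vertices is 2-regular; a single 55-cycle (edge-transitive).
A has 28 distinct eigenvalues ≈ [2.0, 1.987, 1.948, 1.884, 1.795, 1.683, 1.548, 1.394, 1.221, 1.033, 0.831, 0.618, 0.397, 0.171, -0.057, -0.285, -0.508, -0.726, -0.933, -1.129, -1.31, -1.473, -1.618, -1.741, -1.842, -1.919, -1.971, -1.997].
ϑ = −N·λ_min/(λ_max−λ_min) = −55·(-2*cos(pi/55))/(2−(-2*cos(pi/55))) = 55*cos(pi/55)/(cos(pi/55) + 1).
≈ 27.477556878 (to 9 d.p.).
Sandwich: α(G)=27 ≤ ϑ(G)=55*cos(pi/55)/(cos(pi/55) + 1) ≤ χ(Ḡ)=28 (both strict).

55*cos(pi/55)/(cos(pi/55) + 1)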